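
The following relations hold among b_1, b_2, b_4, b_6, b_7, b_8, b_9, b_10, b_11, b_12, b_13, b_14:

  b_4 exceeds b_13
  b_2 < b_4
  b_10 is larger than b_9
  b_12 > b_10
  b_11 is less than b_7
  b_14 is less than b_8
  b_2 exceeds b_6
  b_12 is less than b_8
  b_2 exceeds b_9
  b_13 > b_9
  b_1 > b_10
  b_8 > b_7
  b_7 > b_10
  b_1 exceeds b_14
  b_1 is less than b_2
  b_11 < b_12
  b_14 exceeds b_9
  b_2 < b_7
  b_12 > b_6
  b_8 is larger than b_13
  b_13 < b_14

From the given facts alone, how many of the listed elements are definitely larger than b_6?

The elements the relations force above b_6 are b_2, b_12, b_4, b_7, b_8 — no chain reaches any other.
That is 5.

5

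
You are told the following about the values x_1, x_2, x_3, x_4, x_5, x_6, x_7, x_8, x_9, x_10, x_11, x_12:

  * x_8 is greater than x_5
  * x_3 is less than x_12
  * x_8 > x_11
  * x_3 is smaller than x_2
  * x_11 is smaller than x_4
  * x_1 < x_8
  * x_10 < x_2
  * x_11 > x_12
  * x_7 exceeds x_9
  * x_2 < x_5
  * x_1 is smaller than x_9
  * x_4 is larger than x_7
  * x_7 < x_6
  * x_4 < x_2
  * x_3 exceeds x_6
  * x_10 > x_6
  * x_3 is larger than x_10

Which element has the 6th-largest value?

x_12

Chaining the given pairs: x_1 < x_9 < x_7 < x_6 < x_10 < x_3 < x_12 < x_11 < x_4 < x_2 < x_5 < x_8.
The 6th largest is x_12.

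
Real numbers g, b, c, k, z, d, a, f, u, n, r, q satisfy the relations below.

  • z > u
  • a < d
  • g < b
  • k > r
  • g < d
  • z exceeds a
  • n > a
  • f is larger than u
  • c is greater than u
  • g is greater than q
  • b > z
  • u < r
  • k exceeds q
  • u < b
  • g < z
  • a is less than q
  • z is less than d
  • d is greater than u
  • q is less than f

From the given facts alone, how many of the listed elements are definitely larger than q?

6

Directly above q: f, k, g.
One step further: z, b, d (6 so far).
No other element is forced above q by the given relations, so the count is 6.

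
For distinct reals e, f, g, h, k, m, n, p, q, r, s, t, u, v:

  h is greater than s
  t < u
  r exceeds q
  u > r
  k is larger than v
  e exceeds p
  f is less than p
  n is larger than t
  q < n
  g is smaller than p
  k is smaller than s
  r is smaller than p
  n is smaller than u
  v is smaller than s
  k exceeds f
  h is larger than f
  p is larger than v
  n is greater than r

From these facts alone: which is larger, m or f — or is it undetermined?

Following every chain through f: above f we get k, s, h, p, e.
m is not reached, and no chain runs the other way from m to f.
So the given relations leave the order of f and m undetermined.

undetermined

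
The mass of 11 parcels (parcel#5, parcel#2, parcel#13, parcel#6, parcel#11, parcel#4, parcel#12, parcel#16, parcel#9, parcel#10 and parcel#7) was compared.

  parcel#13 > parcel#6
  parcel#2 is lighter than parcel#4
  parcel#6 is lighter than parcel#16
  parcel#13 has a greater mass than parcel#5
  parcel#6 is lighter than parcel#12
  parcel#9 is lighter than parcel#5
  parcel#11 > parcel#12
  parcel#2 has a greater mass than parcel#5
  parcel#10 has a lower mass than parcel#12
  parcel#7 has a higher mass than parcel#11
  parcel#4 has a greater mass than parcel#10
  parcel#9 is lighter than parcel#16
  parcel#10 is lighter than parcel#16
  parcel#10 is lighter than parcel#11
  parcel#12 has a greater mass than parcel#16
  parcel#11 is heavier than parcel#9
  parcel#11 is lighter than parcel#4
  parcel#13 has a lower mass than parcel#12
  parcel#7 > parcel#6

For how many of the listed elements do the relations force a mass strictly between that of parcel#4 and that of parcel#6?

4

Chaining upward from parcel#6 reaches: parcel#16, parcel#13, parcel#12, parcel#11, parcel#7.
Chaining downward from parcel#4 reaches: parcel#10, parcel#9, parcel#5, parcel#2, parcel#16, parcel#13, parcel#12, parcel#11.
Strictly between parcel#6 and parcel#4 are those in both lists: parcel#16, parcel#13, parcel#12, parcel#11 — 4 elements.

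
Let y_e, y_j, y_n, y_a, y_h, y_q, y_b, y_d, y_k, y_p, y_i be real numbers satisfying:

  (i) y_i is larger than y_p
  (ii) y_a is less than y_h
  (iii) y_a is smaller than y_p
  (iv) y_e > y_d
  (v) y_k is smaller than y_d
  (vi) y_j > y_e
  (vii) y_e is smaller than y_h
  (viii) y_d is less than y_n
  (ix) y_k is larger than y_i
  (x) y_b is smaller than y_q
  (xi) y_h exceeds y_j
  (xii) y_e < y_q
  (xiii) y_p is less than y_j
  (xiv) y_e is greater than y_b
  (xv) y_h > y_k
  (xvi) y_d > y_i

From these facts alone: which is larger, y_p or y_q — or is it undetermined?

y_q

y_p < y_i and y_i < y_k give y_p < y_k.
Then y_k < y_d extends the chain to y_d.
Then y_d < y_e extends the chain to y_e.
Then y_e < y_q extends the chain to y_q.
So y_q is larger.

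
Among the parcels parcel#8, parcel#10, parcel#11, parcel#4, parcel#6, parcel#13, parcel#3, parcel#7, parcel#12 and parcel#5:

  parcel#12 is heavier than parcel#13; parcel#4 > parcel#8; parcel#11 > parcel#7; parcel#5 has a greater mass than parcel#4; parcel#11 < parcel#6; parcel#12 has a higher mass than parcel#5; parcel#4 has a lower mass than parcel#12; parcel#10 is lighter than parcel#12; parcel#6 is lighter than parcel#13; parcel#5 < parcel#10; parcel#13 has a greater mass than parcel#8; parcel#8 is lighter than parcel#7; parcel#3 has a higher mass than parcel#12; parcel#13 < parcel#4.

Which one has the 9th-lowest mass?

Chaining the given pairs: parcel#8 < parcel#7 < parcel#11 < parcel#6 < parcel#13 < parcel#4 < parcel#5 < parcel#10 < parcel#12 < parcel#3.
The 9th smallest is parcel#12.

parcel#12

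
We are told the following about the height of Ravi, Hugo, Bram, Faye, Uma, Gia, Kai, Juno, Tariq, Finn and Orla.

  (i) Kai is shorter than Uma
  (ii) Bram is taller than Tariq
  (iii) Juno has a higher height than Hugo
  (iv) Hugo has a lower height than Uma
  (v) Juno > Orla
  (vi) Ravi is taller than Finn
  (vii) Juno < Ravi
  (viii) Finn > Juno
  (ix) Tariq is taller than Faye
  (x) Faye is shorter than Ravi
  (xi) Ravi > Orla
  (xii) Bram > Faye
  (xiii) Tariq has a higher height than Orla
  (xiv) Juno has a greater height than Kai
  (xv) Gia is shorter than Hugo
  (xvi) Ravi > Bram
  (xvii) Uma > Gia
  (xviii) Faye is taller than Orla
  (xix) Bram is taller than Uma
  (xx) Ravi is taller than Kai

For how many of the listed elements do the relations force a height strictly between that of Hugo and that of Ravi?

4

Chaining upward from Hugo reaches: Uma, Juno, Finn, Bram.
Chaining downward from Ravi reaches: Kai, Orla, Gia, Faye, Uma, Juno, Tariq, Finn, Bram.
Strictly between Hugo and Ravi are those in both lists: Uma, Juno, Finn, Bram — 4 elements.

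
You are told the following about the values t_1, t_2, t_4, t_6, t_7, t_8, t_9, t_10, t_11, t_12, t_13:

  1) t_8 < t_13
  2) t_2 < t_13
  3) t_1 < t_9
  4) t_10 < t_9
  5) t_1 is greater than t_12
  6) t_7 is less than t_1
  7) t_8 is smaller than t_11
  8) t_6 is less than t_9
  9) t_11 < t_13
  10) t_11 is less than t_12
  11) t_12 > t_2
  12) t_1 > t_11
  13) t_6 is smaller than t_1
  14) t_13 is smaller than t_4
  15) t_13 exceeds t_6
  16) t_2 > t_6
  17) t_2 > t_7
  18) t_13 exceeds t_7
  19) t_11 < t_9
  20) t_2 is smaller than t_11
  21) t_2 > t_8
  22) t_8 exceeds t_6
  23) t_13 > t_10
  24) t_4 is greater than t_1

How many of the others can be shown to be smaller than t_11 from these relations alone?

4

The elements the relations force below t_11 are t_6, t_8, t_7, t_2 — no chain reaches any other.
That is 4.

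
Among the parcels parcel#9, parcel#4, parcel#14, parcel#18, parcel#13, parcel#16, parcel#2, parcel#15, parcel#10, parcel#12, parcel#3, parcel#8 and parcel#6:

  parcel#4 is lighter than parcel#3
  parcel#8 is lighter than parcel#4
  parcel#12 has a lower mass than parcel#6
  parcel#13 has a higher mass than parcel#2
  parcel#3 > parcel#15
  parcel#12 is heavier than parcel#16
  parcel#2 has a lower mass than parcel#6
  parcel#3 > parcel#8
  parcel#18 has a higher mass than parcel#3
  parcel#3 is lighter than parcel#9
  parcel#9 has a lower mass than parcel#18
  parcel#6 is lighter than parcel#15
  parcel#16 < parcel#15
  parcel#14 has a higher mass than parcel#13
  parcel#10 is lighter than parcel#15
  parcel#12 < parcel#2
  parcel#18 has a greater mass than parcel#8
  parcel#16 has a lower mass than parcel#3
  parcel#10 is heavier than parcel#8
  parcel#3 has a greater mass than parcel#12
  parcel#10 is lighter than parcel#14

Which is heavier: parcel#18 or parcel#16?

parcel#16 < parcel#12 and parcel#12 < parcel#2 give parcel#16 < parcel#2.
Then parcel#2 < parcel#6 extends the chain to parcel#6.
With parcel#6 < parcel#15: parcel#16 < parcel#12 < parcel#2 < parcel#6 < parcel#15.
With parcel#15 < parcel#3: parcel#16 < parcel#12 < parcel#2 < parcel#6 < parcel#15 < parcel#3.
With parcel#3 < parcel#9: parcel#16 < parcel#12 < parcel#2 < parcel#6 < parcel#15 < parcel#3 < parcel#9.
Then parcel#9 < parcel#18 extends the chain to parcel#18.
So parcel#16 < parcel#18; parcel#18 is the heavier of the two.

parcel#18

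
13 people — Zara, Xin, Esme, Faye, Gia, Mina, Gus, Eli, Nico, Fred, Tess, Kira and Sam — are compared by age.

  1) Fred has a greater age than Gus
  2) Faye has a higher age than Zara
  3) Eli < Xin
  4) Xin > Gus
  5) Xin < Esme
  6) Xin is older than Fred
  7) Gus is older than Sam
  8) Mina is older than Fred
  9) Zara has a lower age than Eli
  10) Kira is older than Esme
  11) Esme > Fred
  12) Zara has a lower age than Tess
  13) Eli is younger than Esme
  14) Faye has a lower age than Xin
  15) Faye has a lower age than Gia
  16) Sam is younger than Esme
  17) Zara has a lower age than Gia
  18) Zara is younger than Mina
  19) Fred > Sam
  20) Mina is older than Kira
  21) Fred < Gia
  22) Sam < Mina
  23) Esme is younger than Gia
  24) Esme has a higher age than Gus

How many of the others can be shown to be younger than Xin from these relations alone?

From Xin the given relations immediately reach Gus, Eli, Faye, Fred.
From those, Sam, Zara — 6 in total.
Nothing else is reachable below Xin; 6 in all.

6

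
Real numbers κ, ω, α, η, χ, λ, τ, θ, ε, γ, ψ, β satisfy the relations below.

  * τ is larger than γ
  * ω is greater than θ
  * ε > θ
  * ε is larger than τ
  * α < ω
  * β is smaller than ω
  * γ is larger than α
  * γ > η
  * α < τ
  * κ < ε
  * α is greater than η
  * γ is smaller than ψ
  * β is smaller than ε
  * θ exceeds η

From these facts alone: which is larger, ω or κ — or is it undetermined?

Following every chain through κ: above κ we get ε.
ω is not reached, and no chain runs the other way from ω to κ.
So the given relations leave the order of κ and ω undetermined.

undetermined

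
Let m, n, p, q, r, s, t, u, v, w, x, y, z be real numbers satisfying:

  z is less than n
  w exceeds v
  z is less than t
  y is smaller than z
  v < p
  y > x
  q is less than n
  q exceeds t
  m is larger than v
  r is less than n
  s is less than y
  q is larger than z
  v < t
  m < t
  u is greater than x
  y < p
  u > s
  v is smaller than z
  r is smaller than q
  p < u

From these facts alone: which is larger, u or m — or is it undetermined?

Following every chain through m: above m we get t, q, n; below m we get v.
u is not reached, and no chain runs the other way from u to m.
So the given relations leave the order of m and u undetermined.

undetermined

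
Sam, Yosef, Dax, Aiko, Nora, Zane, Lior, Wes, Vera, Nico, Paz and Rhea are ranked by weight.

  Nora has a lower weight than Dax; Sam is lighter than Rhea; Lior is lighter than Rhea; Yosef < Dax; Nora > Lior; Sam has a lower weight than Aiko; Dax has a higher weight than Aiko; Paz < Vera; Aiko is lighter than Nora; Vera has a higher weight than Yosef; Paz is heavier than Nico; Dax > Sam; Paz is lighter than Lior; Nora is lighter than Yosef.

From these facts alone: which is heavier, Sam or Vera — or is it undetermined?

Vera

The relevant relations are Sam < Aiko; Aiko < Nora; Nora < Yosef; Yosef < Vera.
Chaining these gives Sam < Aiko < Nora < Yosef < Vera.
So Vera is heavier.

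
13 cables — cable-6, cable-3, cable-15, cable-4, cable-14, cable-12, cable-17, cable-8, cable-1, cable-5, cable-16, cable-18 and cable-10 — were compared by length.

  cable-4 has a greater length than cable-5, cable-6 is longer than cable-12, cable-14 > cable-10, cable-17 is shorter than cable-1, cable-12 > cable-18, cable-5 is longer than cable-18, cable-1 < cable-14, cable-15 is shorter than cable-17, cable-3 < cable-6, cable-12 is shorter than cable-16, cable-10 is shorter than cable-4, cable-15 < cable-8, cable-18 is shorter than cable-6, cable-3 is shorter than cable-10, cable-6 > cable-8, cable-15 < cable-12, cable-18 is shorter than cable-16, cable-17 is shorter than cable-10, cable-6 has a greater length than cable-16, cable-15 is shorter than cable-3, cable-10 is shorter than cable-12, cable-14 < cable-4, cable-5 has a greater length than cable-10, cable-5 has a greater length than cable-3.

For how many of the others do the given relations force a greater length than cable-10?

From cable-10 the given relations immediately reach cable-5, cable-12, cable-14, cable-4.
From those, cable-16, cable-6 — 6 in total.
No other element is forced above cable-10 by the given relations, so the count is 6.

6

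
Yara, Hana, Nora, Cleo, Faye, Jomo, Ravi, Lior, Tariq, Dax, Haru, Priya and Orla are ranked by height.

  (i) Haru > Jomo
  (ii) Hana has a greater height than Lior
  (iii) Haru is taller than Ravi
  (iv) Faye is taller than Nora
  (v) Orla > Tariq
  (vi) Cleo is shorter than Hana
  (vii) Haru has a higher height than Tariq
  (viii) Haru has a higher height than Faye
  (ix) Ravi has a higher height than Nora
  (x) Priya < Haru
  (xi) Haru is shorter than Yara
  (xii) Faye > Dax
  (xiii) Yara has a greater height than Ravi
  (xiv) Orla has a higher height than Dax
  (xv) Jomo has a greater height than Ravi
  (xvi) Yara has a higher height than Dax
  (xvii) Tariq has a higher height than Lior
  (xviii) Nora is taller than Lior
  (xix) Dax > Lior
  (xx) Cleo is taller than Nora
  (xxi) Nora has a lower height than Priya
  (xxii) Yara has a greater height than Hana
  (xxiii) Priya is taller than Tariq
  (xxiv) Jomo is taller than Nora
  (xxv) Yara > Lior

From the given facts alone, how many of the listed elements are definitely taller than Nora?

8

From Nora the given relations immediately reach Cleo, Ravi, Jomo, Priya, Faye.
From those, Hana, Haru, Yara — 8 in total.
Nothing else is reachable above Nora; 8 in all.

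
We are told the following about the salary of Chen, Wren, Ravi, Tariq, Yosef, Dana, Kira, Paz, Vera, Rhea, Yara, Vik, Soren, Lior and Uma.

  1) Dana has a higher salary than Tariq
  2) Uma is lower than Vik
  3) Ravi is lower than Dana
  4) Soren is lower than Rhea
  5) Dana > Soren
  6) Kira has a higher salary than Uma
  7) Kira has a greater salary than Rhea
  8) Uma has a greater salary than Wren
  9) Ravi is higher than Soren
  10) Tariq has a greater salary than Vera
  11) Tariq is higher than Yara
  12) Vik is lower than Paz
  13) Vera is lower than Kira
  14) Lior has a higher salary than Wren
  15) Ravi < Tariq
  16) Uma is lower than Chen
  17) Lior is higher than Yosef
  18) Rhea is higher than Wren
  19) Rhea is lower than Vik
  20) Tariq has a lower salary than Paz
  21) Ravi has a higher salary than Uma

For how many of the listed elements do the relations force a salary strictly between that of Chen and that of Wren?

The relations place Wren below Chen. An element lies strictly between them when it is forced above Wren and also forced below Chen.
Above Wren: {Uma, Ravi, Rhea, Tariq, Vik, Dana, Lior, Paz, Kira}. Below Chen: {Uma}.
Intersection: {Uma} — 1.

1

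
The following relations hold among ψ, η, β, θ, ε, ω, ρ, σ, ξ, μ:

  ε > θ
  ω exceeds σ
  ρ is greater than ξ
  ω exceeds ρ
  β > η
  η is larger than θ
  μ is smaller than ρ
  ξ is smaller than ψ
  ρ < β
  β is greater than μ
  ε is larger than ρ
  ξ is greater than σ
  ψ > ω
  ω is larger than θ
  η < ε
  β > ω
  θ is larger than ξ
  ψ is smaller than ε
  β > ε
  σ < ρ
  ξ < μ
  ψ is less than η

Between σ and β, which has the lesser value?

σ

σ < ξ and ξ < μ give σ < μ.
With μ < ρ: σ < ξ < μ < ρ.
Then ρ < ω extends the chain to ω.
With ω < ψ: σ < ξ < μ < ρ < ω < ψ.
Then ψ < η extends the chain to η.
With η < ε: σ < ξ < μ < ρ < ω < ψ < η < ε.
Then ε < β extends the chain to β.
So σ < β; σ is the smaller of the two.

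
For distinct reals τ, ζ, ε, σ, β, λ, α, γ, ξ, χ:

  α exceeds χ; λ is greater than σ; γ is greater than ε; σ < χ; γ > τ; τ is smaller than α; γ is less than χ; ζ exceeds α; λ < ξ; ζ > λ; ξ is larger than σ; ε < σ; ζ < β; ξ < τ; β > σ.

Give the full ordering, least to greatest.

Nothing is placed below ε, so it is least; from there ε < σ; σ < λ; λ < ξ; ξ < τ; τ < γ; γ < χ; χ < α; α < ζ; ζ < β, each given directly.

ε < σ < λ < ξ < τ < γ < χ < α < ζ < β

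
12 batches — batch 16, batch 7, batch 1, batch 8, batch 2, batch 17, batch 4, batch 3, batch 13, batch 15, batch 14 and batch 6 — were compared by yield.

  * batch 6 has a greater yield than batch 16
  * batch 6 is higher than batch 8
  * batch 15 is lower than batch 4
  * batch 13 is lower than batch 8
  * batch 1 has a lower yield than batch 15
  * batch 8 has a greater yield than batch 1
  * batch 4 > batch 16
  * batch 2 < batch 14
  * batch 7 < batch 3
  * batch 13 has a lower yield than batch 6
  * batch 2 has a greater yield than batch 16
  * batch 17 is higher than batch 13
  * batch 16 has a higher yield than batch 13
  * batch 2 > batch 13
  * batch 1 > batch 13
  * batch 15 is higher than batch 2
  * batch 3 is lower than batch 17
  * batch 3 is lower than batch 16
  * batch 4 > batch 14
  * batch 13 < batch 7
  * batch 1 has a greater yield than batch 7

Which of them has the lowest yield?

batch 13

batch 7 is not least since batch 13 < batch 7; batch 3 is not least since batch 7 < batch 3; batch 1 is not least since batch 7 < batch 1; batch 16 is not least since batch 3 < batch 16; batch 2 is not least since batch 13 < batch 2; batch 14 is not least since batch 2 < batch 14; batch 15 is not least since batch 1 < batch 15; batch 8 is not least since batch 13 < batch 8; batch 6 is not least since batch 16 < batch 6; batch 4 is not least since batch 15 < batch 4; batch 17 is not least since batch 3 < batch 17.
Only batch 13 has nothing below it, so batch 13 is the lowest yield.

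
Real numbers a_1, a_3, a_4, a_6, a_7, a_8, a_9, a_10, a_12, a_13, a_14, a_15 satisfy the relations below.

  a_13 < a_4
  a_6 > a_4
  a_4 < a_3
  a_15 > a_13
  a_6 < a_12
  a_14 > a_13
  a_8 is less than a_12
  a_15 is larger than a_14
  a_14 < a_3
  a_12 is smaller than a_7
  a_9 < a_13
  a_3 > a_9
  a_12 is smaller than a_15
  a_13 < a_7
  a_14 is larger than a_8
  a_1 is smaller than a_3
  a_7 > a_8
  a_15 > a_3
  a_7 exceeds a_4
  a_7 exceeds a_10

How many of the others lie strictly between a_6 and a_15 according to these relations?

Chaining upward from a_6 reaches: a_12, a_7.
Chaining downward from a_15 reaches: a_9, a_13, a_4, a_8, a_1, a_12, a_14, a_3.
Strictly between a_6 and a_15 are those in both lists: a_12 — 1 element.

1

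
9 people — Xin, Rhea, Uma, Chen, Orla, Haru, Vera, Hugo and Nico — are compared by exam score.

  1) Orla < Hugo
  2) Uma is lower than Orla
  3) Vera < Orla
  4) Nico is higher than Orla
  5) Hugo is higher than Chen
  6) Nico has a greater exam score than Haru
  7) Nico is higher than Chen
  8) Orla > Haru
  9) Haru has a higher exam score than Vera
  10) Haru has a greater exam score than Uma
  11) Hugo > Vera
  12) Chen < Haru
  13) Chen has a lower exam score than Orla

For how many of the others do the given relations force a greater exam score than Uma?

4

Directly above Uma: Haru, Orla.
One step further: Nico, Hugo (4 so far).
Nothing else is reachable above Uma; 4 in all.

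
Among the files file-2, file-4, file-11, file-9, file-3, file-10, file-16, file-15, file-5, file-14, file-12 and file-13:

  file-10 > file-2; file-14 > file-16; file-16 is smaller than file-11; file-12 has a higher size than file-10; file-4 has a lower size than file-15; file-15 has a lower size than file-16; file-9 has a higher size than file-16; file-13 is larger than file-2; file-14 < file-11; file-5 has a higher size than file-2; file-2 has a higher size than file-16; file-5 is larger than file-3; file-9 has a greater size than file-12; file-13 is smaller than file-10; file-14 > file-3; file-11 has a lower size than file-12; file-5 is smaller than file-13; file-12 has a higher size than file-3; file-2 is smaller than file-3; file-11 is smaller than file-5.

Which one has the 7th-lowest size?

file-11

Chaining the given pairs: file-4 < file-15 < file-16 < file-2 < file-3 < file-14 < file-11 < file-5 < file-13 < file-10 < file-12 < file-9.
Counting 7 from the smallest end gives file-11.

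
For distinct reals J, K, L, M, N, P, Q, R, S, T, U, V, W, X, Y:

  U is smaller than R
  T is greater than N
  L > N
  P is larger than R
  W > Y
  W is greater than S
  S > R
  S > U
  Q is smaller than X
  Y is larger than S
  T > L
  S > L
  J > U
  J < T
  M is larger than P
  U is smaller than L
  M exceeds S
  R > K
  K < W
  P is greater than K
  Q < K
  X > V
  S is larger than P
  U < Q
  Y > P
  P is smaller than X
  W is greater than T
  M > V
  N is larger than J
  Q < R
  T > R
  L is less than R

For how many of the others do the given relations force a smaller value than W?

From W the given relations immediately reach K, S, T, Y.
From those, U, J, N, Q, L, R, P — 11 in total.
No other element is forced below W by the given relations, so the count is 11.

11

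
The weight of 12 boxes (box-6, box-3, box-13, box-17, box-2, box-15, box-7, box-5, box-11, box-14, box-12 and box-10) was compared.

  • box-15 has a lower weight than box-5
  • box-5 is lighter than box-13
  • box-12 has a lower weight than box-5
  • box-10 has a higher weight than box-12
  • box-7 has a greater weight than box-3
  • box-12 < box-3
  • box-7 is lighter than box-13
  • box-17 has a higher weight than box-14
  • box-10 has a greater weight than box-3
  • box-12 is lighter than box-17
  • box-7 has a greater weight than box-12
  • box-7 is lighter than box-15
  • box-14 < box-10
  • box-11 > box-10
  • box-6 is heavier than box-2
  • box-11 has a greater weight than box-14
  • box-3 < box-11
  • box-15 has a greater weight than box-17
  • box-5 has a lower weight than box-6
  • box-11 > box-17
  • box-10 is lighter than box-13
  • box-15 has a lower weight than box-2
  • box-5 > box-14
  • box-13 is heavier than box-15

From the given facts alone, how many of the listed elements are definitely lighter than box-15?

The elements the relations force below box-15 are box-12, box-14, box-3, box-7, box-17 — no chain reaches any other.
That is 5.

5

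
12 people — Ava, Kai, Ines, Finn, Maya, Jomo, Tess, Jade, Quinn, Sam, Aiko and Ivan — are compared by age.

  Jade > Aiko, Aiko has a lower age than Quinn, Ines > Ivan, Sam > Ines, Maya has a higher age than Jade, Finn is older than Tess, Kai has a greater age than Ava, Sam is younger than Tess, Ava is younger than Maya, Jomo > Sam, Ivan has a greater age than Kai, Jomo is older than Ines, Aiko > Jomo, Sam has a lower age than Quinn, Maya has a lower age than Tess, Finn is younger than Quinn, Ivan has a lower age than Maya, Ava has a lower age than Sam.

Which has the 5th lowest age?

Sam

Chaining the given pairs: Ava < Kai < Ivan < Ines < Sam < Jomo < Aiko < Jade < Maya < Tess < Finn < Quinn.
Counting 5 from the smallest end gives Sam.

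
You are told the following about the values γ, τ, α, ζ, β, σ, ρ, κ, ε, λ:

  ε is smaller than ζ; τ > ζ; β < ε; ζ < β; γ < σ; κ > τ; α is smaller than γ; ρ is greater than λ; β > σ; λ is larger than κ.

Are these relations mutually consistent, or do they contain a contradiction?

We have ζ < β stated directly, yet also β < ε < ζ by chaining the others — so β < ζ. Contradiction.

inconsistent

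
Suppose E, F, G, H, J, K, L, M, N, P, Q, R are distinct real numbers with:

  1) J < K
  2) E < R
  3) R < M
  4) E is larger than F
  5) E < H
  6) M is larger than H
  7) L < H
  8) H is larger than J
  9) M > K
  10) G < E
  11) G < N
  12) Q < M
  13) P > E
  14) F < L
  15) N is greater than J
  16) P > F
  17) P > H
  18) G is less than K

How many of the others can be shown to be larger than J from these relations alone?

5

The elements the relations force above J are H, N, P, K, M — no chain reaches any other.
That is 5.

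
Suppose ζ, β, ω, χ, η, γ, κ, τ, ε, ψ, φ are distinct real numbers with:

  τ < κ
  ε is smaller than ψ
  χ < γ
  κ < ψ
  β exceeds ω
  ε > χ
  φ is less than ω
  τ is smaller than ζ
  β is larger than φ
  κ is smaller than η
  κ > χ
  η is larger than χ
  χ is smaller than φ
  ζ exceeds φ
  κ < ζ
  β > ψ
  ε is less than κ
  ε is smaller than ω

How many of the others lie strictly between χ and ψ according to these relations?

2

Chaining upward from χ reaches: ε, κ, γ, φ, ζ, ω, β, η.
Chaining downward from ψ reaches: τ, ε, κ.
Strictly between χ and ψ are those in both lists: ε, κ — 2 elements.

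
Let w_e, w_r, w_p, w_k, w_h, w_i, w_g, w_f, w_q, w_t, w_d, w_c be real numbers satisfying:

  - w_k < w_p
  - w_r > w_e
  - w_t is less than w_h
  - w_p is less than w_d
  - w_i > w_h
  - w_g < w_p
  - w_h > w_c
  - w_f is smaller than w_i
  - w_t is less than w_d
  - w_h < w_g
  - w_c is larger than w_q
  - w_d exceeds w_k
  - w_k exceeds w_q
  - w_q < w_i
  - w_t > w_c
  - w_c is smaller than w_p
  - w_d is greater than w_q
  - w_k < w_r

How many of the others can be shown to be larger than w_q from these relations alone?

From w_q the given relations immediately reach w_c, w_k, w_d, w_i.
From those, w_t, w_h, w_p, w_r — 8 in total.
From those, w_g — 9 in total.
No other element is forced above w_q by the given relations, so the count is 9.

9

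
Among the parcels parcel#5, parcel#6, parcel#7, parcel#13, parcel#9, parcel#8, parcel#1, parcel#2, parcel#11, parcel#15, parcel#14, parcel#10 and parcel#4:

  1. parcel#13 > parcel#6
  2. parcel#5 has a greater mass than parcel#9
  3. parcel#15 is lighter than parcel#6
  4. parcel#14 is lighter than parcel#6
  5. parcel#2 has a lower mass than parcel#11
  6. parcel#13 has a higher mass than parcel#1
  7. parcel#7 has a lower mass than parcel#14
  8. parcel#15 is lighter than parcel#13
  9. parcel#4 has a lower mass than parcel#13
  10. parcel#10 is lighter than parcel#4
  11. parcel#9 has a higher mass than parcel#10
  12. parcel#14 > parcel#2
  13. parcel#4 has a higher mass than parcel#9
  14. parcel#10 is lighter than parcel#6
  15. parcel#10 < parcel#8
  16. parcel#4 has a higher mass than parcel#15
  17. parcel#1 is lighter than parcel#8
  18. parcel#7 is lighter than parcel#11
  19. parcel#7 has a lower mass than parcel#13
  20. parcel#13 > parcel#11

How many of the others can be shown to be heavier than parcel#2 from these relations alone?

4

The elements the relations force above parcel#2 are parcel#14, parcel#6, parcel#11, parcel#13 — no chain reaches any other.
That is 4.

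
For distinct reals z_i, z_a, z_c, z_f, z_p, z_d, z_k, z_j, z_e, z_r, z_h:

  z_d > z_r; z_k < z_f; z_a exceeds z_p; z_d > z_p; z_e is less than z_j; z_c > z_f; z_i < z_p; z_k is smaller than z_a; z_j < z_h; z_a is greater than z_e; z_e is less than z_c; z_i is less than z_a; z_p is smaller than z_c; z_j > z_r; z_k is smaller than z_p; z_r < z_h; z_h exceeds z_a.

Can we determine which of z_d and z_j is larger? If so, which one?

undetermined

Following every chain through z_j: above z_j we get z_h; below z_j we get z_e, z_r.
z_d is not reached, and no chain runs the other way from z_d to z_j.
So the given relations leave the order of z_j and z_d undetermined.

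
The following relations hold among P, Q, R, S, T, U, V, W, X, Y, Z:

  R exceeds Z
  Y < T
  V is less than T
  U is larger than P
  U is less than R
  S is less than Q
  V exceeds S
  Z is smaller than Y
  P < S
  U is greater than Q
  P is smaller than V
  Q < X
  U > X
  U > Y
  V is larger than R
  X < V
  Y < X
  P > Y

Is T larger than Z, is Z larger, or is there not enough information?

The relevant relations are Z < Y; Y < P; P < S; S < Q; Q < X; X < U; U < R; R < V; V < T.
Together: Z < Y < P < S < Q < X < U < R < V < T.
So T is larger.

T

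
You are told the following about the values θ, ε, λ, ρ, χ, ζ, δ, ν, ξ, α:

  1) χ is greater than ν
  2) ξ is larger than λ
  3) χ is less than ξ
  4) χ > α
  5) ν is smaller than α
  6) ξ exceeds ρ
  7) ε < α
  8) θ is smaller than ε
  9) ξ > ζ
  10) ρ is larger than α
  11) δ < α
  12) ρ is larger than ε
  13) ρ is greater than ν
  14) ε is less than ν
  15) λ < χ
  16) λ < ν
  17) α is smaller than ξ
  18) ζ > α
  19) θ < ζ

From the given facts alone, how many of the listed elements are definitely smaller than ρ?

From ρ the given relations immediately reach ε, ν, α.
From those, θ, λ, δ — 6 in total.
No other element is forced below ρ by the given relations, so the count is 6.

6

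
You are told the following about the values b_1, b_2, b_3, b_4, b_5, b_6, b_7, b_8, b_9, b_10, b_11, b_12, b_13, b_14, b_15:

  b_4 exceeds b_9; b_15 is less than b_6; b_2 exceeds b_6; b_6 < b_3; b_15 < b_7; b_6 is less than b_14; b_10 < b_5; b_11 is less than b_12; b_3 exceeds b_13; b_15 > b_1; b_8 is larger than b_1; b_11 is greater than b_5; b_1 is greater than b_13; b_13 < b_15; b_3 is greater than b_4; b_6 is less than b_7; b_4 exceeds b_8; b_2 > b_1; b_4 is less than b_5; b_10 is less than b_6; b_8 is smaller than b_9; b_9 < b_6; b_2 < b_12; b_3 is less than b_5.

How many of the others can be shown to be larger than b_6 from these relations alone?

The elements the relations force above b_6 are b_14, b_2, b_3, b_5, b_7, b_11, b_12 — no chain reaches any other.
That is 7.

7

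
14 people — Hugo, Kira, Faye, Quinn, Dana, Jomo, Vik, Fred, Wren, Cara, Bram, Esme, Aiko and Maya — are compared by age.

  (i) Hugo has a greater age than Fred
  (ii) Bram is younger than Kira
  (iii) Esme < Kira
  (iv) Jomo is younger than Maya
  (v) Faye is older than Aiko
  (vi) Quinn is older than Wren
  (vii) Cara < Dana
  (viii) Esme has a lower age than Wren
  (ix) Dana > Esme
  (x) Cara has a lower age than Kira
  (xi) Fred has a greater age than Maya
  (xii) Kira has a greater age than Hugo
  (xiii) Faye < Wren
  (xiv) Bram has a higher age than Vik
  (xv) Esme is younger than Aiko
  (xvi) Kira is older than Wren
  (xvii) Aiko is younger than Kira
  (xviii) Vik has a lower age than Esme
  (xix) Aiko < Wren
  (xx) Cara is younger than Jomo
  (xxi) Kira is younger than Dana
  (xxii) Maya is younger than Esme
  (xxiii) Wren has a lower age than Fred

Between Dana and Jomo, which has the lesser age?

Jomo

Jomo < Maya and Maya < Esme give Jomo < Esme.
Then Esme < Aiko extends the chain to Aiko.
Then Aiko < Faye extends the chain to Faye.
Then Faye < Wren extends the chain to Wren.
With Wren < Fred: Jomo < Maya < Esme < Aiko < Faye < Wren < Fred.
With Fred < Hugo: Jomo < Maya < Esme < Aiko < Faye < Wren < Fred < Hugo.
Then Hugo < Kira extends the chain to Kira.
Then Kira < Dana extends the chain to Dana.
So Jomo < Dana; Jomo is the younger of the two.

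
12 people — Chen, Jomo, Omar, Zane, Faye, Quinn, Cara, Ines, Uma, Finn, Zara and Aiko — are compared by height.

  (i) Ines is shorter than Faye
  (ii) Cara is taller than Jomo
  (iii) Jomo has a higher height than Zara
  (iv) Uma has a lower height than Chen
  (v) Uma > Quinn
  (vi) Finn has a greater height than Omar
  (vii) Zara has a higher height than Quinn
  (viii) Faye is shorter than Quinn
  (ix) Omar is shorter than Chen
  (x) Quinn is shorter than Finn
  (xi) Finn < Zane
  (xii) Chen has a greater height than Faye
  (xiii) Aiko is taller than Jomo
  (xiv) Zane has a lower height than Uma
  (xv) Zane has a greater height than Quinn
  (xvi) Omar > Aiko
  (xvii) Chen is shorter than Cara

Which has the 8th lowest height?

Chaining the given pairs: Ines < Faye < Quinn < Zara < Jomo < Aiko < Omar < Finn < Zane < Uma < Chen < Cara.
The 8th smallest is Finn.

Finn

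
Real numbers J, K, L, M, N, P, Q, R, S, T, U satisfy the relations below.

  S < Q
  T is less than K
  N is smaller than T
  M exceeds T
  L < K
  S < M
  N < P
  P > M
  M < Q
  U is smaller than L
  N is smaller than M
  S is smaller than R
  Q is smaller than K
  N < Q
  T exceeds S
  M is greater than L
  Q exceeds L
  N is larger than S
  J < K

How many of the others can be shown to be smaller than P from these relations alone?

6

From P the given relations immediately reach N, M.
From those, S, T, L — 5 in total.
From those, U — 6 in total.
No other element is forced below P by the given relations, so the count is 6.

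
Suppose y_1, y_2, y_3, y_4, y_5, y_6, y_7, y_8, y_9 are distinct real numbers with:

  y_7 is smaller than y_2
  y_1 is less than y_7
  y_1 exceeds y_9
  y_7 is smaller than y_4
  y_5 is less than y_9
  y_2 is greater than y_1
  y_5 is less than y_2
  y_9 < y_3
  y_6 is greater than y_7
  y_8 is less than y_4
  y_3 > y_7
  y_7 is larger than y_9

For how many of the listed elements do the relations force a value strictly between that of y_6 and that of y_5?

3

Chaining upward from y_5 reaches: y_9, y_1, y_7, y_4, y_3, y_2.
Chaining downward from y_6 reaches: y_9, y_1, y_7.
Strictly between y_5 and y_6 are those in both lists: y_9, y_1, y_7 — 3 elements.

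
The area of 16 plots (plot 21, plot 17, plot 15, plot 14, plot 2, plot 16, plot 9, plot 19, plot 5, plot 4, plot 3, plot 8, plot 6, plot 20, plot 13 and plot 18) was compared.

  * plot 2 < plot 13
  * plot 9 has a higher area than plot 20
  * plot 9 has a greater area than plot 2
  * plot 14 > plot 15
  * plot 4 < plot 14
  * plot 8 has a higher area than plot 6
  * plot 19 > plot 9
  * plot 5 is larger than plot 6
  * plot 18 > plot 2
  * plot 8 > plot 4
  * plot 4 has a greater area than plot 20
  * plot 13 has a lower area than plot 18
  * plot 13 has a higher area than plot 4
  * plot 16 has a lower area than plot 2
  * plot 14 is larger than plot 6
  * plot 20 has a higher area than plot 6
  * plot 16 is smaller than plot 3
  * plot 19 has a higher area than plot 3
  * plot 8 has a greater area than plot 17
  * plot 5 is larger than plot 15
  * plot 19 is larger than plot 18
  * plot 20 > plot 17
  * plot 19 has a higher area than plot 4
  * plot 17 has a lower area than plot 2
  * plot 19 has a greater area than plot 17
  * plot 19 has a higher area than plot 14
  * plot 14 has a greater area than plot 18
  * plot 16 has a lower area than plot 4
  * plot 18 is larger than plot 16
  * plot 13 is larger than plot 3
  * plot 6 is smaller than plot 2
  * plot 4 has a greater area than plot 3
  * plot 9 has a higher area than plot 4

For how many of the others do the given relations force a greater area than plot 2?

5

The elements the relations force above plot 2 are plot 9, plot 13, plot 18, plot 14, plot 19 — no chain reaches any other.
That is 5.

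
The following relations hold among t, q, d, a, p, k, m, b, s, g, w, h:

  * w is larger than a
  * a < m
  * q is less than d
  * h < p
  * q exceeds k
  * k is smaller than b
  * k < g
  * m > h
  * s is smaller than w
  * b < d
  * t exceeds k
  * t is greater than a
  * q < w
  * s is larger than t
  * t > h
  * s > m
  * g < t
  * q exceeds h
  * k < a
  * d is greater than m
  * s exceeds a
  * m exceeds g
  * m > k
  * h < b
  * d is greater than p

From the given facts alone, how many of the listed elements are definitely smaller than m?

4

Directly below m: k, g, h, a.
No other element is forced below m by the given relations, so the count is 4.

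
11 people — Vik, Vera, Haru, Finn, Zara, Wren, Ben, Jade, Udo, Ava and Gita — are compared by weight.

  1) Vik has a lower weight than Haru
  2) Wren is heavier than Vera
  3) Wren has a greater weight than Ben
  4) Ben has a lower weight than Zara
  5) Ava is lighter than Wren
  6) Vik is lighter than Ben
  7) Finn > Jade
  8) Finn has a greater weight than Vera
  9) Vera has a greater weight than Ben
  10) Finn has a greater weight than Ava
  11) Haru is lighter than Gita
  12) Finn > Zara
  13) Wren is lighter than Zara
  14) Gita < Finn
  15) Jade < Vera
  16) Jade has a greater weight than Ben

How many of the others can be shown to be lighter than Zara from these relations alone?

6

The elements the relations force below Zara are Vik, Ben, Ava, Jade, Vera, Wren — no chain reaches any other.
That is 6.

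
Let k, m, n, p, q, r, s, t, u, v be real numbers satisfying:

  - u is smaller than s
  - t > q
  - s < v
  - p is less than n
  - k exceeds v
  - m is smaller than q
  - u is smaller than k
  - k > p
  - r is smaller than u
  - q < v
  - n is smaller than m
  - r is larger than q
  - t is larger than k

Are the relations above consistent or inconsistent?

consistent

Every relation is compatible with p < n < m < q < r < u < s < v < k < t; the set is consistent.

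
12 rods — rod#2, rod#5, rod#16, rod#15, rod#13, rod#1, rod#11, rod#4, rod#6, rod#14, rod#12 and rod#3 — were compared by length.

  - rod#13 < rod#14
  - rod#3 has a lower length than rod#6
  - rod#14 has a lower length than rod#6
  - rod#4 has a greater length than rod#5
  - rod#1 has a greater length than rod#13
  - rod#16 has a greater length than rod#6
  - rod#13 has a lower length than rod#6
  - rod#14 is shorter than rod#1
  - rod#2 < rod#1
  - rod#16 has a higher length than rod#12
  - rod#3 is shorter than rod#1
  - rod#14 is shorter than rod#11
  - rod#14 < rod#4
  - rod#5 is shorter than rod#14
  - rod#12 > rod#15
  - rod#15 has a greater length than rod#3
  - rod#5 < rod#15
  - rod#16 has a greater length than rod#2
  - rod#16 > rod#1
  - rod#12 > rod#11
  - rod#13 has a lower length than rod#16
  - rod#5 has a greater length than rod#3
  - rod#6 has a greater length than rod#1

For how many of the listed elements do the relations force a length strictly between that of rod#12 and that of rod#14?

Chaining upward from rod#14 reaches: rod#11, rod#1, rod#6, rod#4, rod#16.
Chaining downward from rod#12 reaches: rod#13, rod#3, rod#5, rod#15, rod#11.
Strictly between rod#14 and rod#12 are those in both lists: rod#11 — 1 element.

1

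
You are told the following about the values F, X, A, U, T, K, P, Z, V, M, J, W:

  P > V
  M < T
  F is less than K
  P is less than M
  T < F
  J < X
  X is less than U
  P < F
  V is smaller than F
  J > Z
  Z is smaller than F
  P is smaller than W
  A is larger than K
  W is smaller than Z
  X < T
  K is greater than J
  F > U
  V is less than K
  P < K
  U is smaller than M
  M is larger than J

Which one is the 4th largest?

Chaining the given pairs: V < P < W < Z < J < X < U < M < T < F < K < A.
Counting 4 from the largest end gives T.

T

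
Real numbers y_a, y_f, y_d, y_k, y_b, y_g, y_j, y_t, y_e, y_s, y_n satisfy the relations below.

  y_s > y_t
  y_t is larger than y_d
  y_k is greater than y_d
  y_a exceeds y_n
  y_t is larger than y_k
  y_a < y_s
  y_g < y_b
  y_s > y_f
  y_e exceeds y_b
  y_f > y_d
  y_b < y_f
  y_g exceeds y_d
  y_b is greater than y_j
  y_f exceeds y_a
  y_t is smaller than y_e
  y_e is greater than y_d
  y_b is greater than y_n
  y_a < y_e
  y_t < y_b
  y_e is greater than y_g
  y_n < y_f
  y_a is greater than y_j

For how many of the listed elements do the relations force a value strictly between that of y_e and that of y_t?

Chaining upward from y_t reaches: y_b, y_f, y_s.
Chaining downward from y_e reaches: y_d, y_g, y_k, y_n, y_j, y_a, y_b.
Strictly between y_t and y_e are those in both lists: y_b — 1 element.

1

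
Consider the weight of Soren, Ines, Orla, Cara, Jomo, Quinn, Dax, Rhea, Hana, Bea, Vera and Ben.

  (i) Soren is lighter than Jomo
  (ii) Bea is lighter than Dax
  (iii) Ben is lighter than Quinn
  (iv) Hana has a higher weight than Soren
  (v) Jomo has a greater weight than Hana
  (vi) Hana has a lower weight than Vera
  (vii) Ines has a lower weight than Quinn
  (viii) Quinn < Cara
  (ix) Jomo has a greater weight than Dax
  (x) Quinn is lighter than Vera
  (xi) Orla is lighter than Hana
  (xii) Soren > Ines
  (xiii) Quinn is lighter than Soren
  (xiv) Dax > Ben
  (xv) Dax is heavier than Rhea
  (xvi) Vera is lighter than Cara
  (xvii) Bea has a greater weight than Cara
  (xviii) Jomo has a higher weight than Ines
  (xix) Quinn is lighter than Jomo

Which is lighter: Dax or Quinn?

The relevant relations are Quinn < Soren; Soren < Hana; Hana < Vera; Vera < Cara; Cara < Bea; Bea < Dax.
Chaining these gives Quinn < Soren < Hana < Vera < Cara < Bea < Dax.
So Quinn < Dax; Quinn is the lighter of the two.

Quinn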